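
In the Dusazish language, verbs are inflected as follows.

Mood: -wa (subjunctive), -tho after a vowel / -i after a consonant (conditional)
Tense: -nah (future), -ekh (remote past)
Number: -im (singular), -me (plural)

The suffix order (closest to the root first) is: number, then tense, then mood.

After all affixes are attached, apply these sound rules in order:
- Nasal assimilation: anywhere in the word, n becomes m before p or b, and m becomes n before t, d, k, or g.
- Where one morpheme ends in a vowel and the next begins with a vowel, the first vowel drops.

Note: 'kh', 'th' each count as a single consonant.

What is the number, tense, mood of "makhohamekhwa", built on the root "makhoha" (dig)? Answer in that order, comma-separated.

plural, remote past, subjunctive

Segment: makhoha-me-ekh-wa.
number: -me → plural.
tense: -ekh → remote past.
mood: -wa → subjunctive.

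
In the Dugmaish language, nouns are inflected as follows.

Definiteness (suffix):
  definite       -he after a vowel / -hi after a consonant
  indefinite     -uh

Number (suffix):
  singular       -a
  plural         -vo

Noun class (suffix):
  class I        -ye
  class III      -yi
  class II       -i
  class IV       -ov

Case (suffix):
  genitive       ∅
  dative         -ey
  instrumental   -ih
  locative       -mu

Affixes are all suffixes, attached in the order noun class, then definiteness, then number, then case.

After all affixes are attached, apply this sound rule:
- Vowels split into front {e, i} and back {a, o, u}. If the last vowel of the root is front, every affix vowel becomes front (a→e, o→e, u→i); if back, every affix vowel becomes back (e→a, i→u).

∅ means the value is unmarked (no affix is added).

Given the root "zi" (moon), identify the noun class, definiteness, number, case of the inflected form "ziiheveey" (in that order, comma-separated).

class II, definite, plural, dative

Segment: zi-i-he-vo-ey.
noun class: -i → class II.
definiteness: -he/hi → definite.
number: -vo → plural.
case: -ey → dative.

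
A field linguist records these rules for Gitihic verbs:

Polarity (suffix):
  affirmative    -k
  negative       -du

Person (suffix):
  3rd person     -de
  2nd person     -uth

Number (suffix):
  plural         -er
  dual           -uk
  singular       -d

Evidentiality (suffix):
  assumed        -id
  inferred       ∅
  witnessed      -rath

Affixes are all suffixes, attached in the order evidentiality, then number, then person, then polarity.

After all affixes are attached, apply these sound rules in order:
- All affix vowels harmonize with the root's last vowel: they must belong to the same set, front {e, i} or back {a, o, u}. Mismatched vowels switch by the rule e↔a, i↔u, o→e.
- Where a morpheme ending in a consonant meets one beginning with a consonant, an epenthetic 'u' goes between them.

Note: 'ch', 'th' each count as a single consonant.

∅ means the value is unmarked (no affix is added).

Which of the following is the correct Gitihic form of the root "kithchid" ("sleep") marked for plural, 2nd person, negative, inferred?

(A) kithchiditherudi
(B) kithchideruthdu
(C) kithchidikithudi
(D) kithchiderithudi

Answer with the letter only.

evidentiality = inferred: zero marking, form stays kithchid.
Attach number plural -er → kithchider.
Attach person 2nd person -uth → kithchideruth.
Attach polarity negative -du → kithchideruthdu.
Apply vowel harmony: kithchideruthdu → kithchiderithdi.
Apply epenthesis: kithchiderithdi → kithchiderithudi.
So the correct form is kithchiderithudi, option (D).
(C) kithchidikithudi is wrong: it uses dual instead of plural for number.
(B) kithchideruthdu is wrong: it fails to apply the sound rule(s).
(A) kithchiditherudi is wrong: it has the affixes in the wrong order.

D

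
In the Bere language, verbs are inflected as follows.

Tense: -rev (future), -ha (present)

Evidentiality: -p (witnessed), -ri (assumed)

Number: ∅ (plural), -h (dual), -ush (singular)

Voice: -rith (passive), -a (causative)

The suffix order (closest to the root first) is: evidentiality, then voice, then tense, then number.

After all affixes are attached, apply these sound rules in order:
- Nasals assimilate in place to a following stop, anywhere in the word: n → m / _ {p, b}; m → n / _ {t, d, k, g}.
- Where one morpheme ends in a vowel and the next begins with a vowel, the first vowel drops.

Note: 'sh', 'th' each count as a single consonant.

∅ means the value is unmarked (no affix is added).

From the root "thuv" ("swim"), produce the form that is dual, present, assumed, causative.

Attach evidentiality assumed -ri → thuvri.
Attach voice causative -a → thuvria.
Attach tense present -ha → thuvriaha.
Attach number dual -h → thuvriahah.
Nasal assimilation: no change.
Apply vowel deletion: thuvriahah → thuvrahah.

thuvrahah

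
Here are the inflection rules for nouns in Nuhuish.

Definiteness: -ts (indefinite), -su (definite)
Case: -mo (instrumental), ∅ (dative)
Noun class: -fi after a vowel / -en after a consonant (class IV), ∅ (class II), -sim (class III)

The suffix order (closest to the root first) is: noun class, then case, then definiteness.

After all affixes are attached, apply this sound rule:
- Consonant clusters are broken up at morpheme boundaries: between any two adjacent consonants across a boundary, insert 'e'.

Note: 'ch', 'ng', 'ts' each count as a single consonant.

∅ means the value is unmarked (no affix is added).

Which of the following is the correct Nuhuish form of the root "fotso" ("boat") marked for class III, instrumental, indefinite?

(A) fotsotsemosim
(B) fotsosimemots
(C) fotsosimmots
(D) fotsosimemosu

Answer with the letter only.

B

Attach noun class class III -sim → fotsosim.
Attach case instrumental -mo → fotsosimmo.
Attach definiteness indefinite -ts → fotsosimmots.
Apply epenthesis: fotsosimmots → fotsosimemots.
So the correct form is fotsosimemots, option (B).
(D) fotsosimemosu is wrong: it uses definite instead of indefinite for definiteness.
(C) fotsosimmots is wrong: it fails to apply the sound rule(s).
(A) fotsotsemosim is wrong: it has the affixes in the wrong order.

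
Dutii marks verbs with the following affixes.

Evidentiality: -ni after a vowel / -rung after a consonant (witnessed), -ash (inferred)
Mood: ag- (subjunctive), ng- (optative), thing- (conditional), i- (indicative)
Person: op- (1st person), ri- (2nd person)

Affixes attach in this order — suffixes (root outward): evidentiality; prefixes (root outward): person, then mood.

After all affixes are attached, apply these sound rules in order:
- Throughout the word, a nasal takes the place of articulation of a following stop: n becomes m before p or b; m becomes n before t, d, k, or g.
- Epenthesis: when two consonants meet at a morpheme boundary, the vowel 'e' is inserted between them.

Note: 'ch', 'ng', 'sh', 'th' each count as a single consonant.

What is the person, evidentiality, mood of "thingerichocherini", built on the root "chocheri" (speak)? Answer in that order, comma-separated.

Segment: thing-ri-chocheri-ni.
person: ri- → 2nd person.
evidentiality: -ni/rung → witnessed.
mood: thing- → conditional.

2nd person, witnessed, conditional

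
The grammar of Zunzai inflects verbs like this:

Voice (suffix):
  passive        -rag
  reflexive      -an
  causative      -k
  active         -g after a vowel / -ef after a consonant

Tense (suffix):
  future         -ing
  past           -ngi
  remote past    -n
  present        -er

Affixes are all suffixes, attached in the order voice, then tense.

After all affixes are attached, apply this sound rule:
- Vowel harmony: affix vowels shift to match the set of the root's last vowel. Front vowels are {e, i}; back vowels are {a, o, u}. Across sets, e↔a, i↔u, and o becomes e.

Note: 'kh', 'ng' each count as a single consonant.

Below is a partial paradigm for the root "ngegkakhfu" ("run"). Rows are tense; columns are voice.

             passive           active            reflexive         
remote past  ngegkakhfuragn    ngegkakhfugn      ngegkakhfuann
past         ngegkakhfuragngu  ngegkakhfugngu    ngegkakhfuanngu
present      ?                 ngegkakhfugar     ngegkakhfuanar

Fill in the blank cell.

ngegkakhfuragar

Attach voice passive -rag → ngegkakhfurag.
Attach tense present -er → ngegkakhfurager.
Apply vowel harmony: ngegkakhfurager → ngegkakhfuragar.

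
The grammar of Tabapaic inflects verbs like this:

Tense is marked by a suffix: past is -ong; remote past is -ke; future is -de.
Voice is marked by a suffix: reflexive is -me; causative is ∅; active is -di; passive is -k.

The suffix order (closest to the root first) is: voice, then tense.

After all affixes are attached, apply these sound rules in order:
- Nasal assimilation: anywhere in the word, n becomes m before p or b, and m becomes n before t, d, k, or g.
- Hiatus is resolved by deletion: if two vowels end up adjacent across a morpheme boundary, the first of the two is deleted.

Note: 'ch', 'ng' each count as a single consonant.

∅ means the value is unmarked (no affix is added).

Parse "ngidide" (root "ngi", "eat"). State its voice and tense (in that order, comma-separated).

active, future

Segment: ngi-di-de.
voice: -di → active.
tense: -de → future.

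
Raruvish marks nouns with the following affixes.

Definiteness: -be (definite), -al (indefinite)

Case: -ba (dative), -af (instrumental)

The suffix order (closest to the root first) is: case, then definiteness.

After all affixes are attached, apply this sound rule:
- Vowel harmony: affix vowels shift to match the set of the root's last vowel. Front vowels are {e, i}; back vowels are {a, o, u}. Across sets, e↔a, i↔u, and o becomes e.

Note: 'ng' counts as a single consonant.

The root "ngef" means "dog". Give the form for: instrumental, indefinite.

ngefefel

Attach case instrumental -af → ngefaf.
Attach definiteness indefinite -al → ngefafal.
Apply vowel harmony: ngefafal → ngefefel.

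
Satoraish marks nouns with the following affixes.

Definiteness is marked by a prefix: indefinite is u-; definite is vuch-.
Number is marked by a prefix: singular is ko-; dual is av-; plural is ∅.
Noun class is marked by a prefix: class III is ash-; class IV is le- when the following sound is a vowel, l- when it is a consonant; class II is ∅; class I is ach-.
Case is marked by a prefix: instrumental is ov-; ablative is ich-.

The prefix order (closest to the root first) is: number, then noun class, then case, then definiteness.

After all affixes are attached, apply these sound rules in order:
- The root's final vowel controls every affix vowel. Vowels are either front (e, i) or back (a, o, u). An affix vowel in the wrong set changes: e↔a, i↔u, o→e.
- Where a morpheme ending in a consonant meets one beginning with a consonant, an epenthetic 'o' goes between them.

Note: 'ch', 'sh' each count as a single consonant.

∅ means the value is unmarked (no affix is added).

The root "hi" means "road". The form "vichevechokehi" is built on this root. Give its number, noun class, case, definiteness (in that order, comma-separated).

singular, class I, instrumental, definite

Segment: vuch-ov-ach-ko-hi.
number: ko- → singular.
noun class: ach- → class I.
case: ov- → instrumental.
definiteness: vuch- → definite.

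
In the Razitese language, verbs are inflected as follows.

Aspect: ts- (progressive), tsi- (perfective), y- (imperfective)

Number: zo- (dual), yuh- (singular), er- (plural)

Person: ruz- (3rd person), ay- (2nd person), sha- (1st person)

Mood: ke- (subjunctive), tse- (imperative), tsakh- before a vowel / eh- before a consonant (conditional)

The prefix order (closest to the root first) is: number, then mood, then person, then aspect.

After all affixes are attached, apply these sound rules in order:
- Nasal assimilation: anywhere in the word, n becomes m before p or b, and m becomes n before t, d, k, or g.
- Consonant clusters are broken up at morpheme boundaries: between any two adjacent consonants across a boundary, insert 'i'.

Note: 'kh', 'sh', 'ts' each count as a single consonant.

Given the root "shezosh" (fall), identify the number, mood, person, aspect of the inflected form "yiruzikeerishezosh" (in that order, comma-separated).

Segment: y-ruz-ke-er-shezosh.
number: er- → plural.
mood: ke- → subjunctive.
person: ruz- → 3rd person.
aspect: y- → imperfective.

plural, subjunctive, 3rd person, imperfective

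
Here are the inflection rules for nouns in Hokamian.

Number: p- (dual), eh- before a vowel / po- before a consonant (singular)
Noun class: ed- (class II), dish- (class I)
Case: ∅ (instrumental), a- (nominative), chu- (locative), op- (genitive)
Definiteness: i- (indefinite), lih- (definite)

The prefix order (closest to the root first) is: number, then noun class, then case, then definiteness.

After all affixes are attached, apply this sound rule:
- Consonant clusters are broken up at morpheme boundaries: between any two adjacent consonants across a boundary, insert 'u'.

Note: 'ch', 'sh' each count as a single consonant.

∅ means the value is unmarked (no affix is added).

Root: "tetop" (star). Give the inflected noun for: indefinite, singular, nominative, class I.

Attach number singular po- (before consonant 't') → potetop.
Attach noun class class I dish- → dishpotetop.
Attach case nominative a- → adishpotetop.
Attach definiteness indefinite i- → iadishpotetop.
Apply epenthesis: iadishpotetop → iadishupotetop.

iadishupotetop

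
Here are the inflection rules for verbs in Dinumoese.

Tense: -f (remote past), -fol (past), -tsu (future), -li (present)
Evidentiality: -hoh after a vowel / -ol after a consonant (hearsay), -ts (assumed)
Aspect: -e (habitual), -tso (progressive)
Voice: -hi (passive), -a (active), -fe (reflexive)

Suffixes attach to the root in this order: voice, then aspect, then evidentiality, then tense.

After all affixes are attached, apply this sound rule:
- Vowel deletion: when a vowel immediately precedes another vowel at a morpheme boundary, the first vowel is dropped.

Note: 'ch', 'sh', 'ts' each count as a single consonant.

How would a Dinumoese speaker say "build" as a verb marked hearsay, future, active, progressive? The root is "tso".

Attach voice active -a → tsoa.
Attach aspect progressive -tso → tsoatso.
Attach evidentiality hearsay -hoh (after vowel 'o') → tsoatsohoh.
Attach tense future -tsu → tsoatsohohtsu.
Apply vowel deletion: tsoatsohohtsu → tsatsohohtsu.

tsatsohohtsu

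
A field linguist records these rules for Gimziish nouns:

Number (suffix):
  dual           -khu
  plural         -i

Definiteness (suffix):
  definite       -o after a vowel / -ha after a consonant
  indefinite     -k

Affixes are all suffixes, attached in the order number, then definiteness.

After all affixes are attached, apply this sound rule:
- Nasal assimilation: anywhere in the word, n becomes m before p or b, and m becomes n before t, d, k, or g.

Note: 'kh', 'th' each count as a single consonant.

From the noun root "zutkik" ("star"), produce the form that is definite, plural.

Attach number plural -i → zutkiki.
Attach definiteness definite -o (after vowel 'i') → zutkikio.
Nasal assimilation: no change.

zutkikio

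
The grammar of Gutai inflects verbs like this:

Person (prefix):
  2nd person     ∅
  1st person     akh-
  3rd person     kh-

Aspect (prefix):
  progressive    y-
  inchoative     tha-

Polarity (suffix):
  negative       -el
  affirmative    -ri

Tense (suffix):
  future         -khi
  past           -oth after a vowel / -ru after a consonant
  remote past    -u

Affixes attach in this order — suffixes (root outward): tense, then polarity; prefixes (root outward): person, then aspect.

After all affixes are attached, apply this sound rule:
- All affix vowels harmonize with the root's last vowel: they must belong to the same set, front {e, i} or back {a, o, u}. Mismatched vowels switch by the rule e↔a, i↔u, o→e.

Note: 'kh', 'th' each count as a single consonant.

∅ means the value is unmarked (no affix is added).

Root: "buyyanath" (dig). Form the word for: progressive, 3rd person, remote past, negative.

Attach tense remote past -u → buyyanathu.
Attach person 3rd person kh- → khbuyyanathu.
Attach polarity negative -el → khbuyyanathuel.
Attach aspect progressive y- → ykhbuyyanathuel.
Apply vowel harmony: ykhbuyyanathuel → ykhbuyyanathual.

ykhbuyyanathual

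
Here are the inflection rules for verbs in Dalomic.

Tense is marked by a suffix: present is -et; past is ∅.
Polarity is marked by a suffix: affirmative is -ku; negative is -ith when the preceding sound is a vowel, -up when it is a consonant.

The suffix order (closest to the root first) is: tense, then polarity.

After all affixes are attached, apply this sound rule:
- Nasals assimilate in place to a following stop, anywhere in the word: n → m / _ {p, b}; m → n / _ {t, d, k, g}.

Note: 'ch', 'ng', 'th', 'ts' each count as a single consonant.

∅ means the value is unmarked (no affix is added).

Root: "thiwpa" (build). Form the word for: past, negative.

thiwpaith

tense = past: zero marking, form stays thiwpa.
Attach polarity negative -ith (after vowel 'a') → thiwpaith.
Nasal assimilation: no change.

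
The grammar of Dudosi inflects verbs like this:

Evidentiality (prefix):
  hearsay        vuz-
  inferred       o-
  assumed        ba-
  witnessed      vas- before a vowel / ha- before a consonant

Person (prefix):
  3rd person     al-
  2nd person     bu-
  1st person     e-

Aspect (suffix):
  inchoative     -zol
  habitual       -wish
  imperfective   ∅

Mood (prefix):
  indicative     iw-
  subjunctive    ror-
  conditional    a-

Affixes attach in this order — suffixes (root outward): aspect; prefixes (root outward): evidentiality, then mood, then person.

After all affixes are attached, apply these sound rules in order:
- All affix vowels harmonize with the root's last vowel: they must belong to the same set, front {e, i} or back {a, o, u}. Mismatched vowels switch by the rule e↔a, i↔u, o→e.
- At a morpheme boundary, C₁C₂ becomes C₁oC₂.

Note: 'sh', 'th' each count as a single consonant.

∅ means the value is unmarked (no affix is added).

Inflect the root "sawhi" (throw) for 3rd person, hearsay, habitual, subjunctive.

elorerovizosawhiwish

Attach evidentiality hearsay vuz- → vuzsawhi.
Attach mood subjunctive ror- → rorvuzsawhi.
Attach aspect habitual -wish → rorvuzsawhiwish.
Attach person 3rd person al- → alrorvuzsawhiwish.
Apply vowel harmony: alrorvuzsawhiwish → elrervizsawhiwish.
Apply epenthesis: elrervizsawhiwish → elorerovizosawhiwish.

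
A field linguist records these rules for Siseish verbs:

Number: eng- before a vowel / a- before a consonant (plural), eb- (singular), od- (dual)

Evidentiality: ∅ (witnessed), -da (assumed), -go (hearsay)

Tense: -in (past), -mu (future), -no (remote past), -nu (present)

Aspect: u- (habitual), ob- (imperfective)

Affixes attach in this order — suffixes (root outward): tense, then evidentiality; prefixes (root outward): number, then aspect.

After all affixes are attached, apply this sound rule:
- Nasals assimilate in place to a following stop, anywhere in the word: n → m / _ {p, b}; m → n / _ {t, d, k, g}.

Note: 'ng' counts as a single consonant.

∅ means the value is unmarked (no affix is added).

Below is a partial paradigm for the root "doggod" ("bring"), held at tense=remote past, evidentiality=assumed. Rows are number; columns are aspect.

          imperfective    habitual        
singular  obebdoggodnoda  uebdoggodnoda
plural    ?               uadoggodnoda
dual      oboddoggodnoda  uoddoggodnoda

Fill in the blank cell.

obadoggodnoda

Attach tense remote past -no → doggodno.
Attach evidentiality assumed -da → doggodnoda.
Attach number plural a- (before consonant 'd') → adoggodnoda.
Attach aspect imperfective ob- → obadoggodnoda.
Nasal assimilation: no change.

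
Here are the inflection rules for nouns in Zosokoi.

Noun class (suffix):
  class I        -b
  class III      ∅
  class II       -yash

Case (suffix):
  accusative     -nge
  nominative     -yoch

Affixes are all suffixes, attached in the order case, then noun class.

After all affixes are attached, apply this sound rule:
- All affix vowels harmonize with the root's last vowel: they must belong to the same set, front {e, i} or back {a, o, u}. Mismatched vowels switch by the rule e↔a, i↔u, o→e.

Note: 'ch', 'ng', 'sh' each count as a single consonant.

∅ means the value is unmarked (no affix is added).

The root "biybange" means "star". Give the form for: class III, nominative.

biybangeyech

Attach case nominative -yoch → biybangeyoch.
noun class = class III: zero marking, form stays biybangeyoch.
Apply vowel harmony: biybangeyoch → biybangeyech.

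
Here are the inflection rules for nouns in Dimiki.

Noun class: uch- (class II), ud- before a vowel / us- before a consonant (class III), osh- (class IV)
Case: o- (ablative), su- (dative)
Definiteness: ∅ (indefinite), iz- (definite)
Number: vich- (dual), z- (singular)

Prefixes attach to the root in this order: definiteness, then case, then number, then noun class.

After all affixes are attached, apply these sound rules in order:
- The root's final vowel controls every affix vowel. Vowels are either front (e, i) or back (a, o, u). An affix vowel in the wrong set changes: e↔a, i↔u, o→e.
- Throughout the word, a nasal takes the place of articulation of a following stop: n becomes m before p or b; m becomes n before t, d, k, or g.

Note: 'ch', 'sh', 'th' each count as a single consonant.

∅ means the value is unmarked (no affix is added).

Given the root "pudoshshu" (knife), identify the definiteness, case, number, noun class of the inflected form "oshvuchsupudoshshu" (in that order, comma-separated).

Segment: osh-vich-su-pudoshshu.
definiteness: ∅ → indefinite.
case: su- → dative.
number: vich- → dual.
noun class: osh- → class IV.

indefinite, dative, dual, class IV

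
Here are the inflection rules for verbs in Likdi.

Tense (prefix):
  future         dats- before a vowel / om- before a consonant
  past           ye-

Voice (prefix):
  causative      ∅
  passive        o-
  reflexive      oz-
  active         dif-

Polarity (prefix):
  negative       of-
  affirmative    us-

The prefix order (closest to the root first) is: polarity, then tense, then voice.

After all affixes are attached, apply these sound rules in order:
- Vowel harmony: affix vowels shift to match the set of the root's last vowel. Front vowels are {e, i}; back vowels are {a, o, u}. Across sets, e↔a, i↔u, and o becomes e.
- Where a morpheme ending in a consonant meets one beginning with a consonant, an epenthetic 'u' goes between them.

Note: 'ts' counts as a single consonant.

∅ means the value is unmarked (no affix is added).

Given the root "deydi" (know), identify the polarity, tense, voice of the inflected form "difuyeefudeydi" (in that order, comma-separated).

Segment: dif-ye-of-deydi.
polarity: of- → negative.
tense: ye- → past.
voice: dif- → active.

negative, past, active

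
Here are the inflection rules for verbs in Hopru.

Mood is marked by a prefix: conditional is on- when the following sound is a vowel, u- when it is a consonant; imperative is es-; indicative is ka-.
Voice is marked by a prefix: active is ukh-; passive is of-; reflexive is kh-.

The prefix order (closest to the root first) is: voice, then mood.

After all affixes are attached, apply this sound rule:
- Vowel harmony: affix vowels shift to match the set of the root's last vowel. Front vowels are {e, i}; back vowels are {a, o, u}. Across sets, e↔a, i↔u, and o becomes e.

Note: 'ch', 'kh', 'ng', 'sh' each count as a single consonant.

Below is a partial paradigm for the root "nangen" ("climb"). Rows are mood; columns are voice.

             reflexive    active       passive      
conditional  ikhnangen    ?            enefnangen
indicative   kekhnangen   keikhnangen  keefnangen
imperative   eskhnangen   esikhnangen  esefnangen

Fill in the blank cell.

enikhnangen

Attach voice active ukh- → ukhnangen.
Attach mood conditional on- (before vowel 'u') → onukhnangen.
Apply vowel harmony: onukhnangen → enikhnangen.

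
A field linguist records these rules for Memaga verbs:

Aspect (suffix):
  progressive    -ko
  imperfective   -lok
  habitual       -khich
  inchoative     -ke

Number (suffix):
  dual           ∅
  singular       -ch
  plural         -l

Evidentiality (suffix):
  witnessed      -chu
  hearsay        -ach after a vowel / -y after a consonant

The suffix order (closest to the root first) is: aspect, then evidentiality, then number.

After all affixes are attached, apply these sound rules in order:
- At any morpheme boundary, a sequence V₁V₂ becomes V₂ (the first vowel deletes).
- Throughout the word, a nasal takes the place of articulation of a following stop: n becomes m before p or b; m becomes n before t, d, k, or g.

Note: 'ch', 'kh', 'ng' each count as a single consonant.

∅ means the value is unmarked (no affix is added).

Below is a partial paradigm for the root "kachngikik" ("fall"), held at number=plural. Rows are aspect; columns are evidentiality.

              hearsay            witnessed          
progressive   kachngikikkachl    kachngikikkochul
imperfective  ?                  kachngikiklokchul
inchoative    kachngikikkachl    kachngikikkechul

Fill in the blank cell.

Attach aspect imperfective -lok → kachngikiklok.
Attach evidentiality hearsay -y (after consonant 'k') → kachngikikloky.
Attach number plural -l → kachngikiklokyl.
Vowel deletion: no change.
Nasal assimilation: no change.

kachngikiklokyl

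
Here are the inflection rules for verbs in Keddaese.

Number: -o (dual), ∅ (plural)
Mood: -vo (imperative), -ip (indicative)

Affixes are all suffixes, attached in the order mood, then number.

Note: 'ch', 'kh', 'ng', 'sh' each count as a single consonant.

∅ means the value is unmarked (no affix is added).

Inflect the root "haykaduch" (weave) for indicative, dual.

haykaduchipo

Attach mood indicative -ip → haykaduchip.
Attach number dual -o → haykaduchipo.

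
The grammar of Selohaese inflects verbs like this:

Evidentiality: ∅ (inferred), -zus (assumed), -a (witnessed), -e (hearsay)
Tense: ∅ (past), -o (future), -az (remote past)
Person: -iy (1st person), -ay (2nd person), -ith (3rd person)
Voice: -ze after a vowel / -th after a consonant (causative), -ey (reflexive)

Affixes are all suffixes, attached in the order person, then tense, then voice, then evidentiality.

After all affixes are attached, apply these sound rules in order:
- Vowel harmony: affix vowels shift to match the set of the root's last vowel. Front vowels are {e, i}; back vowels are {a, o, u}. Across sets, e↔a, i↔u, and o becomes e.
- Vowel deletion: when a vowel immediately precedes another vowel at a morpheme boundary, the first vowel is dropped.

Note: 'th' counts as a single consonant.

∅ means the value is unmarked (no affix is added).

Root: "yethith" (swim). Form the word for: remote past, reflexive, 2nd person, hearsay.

Attach person 2nd person -ay → yethithay.
Attach tense remote past -az → yethithayaz.
Attach voice reflexive -ey → yethithayazey.
Attach evidentiality hearsay -e → yethithayazeye.
Apply vowel harmony: yethithayazeye → yethitheyezeye.
Vowel deletion: no change.

yethitheyezeye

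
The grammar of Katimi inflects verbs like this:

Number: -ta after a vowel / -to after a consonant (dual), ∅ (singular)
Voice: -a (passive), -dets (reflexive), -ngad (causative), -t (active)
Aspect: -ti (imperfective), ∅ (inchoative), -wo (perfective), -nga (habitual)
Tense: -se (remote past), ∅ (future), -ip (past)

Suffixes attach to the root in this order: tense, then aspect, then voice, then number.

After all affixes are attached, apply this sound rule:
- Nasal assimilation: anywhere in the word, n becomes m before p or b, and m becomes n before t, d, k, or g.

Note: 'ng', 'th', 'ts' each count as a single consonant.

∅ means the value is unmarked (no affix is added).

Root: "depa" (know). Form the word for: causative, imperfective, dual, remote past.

Attach tense remote past -se → depase.
Attach aspect imperfective -ti → depaseti.
Attach voice causative -ngad → depasetingad.
Attach number dual -to (after consonant 'd') → depasetingadto.
Nasal assimilation: no change.

depasetingadto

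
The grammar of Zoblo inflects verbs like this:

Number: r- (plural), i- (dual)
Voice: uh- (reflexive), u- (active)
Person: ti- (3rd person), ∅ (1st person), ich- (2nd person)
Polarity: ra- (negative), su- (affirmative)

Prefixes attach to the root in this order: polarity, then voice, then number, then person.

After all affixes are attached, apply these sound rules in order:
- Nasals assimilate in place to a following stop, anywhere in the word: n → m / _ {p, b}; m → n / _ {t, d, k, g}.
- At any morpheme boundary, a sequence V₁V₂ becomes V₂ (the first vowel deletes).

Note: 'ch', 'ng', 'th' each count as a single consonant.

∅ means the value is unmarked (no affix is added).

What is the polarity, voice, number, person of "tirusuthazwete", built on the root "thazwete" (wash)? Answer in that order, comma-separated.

Segment: ti-r-u-su-thazwete.
polarity: su- → affirmative.
voice: u- → active.
number: r- → plural.
person: ti- → 3rd person.

affirmative, active, plural, 3rd person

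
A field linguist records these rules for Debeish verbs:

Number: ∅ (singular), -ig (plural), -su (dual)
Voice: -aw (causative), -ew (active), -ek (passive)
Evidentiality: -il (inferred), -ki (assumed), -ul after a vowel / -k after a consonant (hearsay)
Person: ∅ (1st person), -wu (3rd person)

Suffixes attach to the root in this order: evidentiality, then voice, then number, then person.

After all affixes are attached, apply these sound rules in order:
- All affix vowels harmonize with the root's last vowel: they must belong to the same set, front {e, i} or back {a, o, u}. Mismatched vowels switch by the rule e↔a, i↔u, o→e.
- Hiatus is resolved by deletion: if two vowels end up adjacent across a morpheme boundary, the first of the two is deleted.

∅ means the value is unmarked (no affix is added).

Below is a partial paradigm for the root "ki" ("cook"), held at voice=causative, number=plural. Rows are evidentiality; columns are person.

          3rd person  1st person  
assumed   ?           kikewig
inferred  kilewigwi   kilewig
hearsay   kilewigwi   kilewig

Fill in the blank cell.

Attach evidentiality assumed -ki → kiki.
Attach voice causative -aw → kikiaw.
Attach number plural -ig → kikiawig.
Attach person 3rd person -wu → kikiawigwu.
Apply vowel harmony: kikiawigwu → kikiewigwi.
Apply vowel deletion: kikiewigwi → kikewigwi.

kikewigwi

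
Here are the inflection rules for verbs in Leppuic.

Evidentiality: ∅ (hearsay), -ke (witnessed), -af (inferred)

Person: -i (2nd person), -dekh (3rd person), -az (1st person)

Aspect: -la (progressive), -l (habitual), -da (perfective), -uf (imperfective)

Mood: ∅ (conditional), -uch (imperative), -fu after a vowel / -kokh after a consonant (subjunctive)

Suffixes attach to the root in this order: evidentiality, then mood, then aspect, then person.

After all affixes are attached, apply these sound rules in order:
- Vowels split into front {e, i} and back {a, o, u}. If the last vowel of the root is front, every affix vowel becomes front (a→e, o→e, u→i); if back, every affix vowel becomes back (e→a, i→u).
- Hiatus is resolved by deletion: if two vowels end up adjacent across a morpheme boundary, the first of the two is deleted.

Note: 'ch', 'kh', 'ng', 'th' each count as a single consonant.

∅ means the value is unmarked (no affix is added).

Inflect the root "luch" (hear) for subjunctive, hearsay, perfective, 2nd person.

luchkokhdu

evidentiality = hearsay: zero marking, form stays luch.
Attach mood subjunctive -kokh (after consonant 'ch') → luchkokh.
Attach aspect perfective -da → luchkokhda.
Attach person 2nd person -i → luchkokhdai.
Apply vowel harmony: luchkokhdai → luchkokhdau.
Apply vowel deletion: luchkokhdau → luchkokhdu.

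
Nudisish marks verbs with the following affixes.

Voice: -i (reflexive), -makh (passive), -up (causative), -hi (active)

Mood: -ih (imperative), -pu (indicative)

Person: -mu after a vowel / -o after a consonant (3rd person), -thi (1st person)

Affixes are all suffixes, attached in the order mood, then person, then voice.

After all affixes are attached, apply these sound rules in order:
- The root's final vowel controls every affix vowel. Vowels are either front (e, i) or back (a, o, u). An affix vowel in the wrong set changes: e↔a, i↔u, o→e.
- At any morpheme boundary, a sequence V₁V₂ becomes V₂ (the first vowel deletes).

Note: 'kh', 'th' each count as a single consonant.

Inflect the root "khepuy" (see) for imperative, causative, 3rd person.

Attach mood imperative -ih → khepuyih.
Attach person 3rd person -o (after consonant 'h') → khepuyiho.
Attach voice causative -up → khepuyihoup.
Apply vowel harmony: khepuyihoup → khepuyuhoup.
Apply vowel deletion: khepuyuhoup → khepuyuhup.

khepuyuhup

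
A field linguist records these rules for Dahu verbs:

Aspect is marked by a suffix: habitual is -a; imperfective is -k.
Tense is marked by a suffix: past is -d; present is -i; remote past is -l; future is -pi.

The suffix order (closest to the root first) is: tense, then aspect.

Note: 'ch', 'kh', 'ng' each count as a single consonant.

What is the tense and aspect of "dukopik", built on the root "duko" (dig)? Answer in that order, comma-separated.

Segment: duko-pi-k.
tense: -pi → future.
aspect: -k → imperfective.

future, imperfective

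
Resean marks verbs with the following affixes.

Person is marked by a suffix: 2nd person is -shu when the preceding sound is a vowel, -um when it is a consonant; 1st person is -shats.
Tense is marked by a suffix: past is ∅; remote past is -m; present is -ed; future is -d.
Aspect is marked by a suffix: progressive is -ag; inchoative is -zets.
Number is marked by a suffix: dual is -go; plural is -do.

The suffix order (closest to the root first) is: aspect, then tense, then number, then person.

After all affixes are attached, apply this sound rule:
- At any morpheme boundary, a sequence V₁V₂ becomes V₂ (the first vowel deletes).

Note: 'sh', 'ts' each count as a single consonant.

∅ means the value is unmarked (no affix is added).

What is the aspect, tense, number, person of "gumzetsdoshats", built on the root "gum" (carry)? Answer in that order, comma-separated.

Segment: gum-zets-do-shats.
aspect: -zets → inchoative.
tense: ∅ → past.
number: -do → plural.
person: -shats → 1st person.

inchoative, past, plural, 1st person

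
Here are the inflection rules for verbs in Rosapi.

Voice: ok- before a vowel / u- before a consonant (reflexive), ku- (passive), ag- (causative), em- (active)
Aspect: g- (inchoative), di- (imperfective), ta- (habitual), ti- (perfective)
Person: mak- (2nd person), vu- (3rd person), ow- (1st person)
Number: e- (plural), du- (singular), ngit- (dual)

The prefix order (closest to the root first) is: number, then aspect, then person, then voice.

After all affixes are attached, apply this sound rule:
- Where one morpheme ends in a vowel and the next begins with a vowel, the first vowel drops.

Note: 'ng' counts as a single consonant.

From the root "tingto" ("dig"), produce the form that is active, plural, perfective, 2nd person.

Attach number plural e- → etingto.
Attach aspect perfective ti- → tietingto.
Attach person 2nd person mak- → maktietingto.
Attach voice active em- → emmaktietingto.
Apply vowel deletion: emmaktietingto → emmaktetingto.

emmaktetingto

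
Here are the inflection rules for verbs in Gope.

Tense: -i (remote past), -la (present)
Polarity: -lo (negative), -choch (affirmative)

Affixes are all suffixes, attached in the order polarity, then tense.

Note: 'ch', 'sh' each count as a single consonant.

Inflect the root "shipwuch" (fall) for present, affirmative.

Attach polarity affirmative -choch → shipwuchchoch.
Attach tense present -la → shipwuchchochla.

shipwuchchochla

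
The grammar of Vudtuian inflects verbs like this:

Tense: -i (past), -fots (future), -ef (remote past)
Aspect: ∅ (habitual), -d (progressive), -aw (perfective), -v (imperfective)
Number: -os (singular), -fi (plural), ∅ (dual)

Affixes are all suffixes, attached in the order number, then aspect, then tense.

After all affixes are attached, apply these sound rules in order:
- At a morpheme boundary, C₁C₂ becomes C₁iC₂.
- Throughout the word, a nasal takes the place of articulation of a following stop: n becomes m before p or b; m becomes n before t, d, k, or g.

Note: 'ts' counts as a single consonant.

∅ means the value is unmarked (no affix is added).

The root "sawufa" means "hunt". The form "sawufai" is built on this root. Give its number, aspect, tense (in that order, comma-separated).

Segment: sawufa-i.
number: ∅ → dual.
aspect: ∅ → habitual.
tense: -i → past.

dual, habitual, past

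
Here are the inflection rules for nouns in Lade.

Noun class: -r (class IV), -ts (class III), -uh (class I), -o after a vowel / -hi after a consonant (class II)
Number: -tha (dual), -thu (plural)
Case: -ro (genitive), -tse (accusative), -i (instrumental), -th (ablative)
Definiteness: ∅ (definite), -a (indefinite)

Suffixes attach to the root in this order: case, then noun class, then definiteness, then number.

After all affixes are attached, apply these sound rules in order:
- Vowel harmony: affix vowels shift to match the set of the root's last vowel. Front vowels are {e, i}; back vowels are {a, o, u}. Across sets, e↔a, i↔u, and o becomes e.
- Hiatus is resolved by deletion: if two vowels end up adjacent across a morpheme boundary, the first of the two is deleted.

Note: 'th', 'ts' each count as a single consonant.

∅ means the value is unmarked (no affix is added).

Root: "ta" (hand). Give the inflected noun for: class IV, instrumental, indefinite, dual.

turatha

Attach case instrumental -i → tai.
Attach noun class class IV -r → tair.
Attach definiteness indefinite -a → taira.
Attach number dual -tha → tairatha.
Apply vowel harmony: tairatha → tauratha.
Apply vowel deletion: tauratha → turatha.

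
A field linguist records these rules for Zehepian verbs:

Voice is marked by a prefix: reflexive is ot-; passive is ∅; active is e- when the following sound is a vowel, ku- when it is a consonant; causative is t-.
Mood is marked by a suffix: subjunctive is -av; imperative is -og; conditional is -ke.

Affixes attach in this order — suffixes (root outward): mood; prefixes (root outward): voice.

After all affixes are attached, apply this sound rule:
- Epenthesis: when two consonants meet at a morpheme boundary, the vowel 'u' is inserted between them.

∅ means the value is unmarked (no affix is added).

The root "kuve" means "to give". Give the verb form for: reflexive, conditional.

Attach mood conditional -ke → kuveke.
Attach voice reflexive ot- → otkuveke.
Apply epenthesis: otkuveke → otukuveke.

otukuveke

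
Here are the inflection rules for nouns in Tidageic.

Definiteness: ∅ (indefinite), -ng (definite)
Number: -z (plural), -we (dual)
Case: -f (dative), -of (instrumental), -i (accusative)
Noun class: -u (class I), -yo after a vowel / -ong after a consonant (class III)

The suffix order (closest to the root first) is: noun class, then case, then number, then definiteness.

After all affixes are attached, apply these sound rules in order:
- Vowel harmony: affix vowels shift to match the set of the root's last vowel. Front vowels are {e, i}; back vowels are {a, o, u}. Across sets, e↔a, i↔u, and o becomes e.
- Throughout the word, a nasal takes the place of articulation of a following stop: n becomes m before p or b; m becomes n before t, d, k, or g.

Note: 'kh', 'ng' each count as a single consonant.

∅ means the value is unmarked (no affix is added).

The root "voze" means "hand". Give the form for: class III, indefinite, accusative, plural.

Attach noun class class III -yo (after vowel 'e') → vozeyo.
Attach case accusative -i → vozeyoi.
Attach number plural -z → vozeyoiz.
definiteness = indefinite: zero marking, form stays vozeyoiz.
Apply vowel harmony: vozeyoiz → vozeyeiz.
Nasal assimilation: no change.

vozeyeiz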